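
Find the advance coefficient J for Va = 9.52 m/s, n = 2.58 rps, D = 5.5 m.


Formula: J = Va / (n * D)
Step 1 — n * D = 2.58 * 5.5 = 14.19
Step 2 — J = 9.52 / 14.19 ≈ 0.67089 (5 s.f.)

0.67089


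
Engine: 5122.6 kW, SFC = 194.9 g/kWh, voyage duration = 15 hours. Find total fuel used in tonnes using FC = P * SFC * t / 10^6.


Formula: FC (tonnes) = P * SFC * t / 1,000,000
Step 1 — P * SFC * t = 5122.6 * 194.9 * 15 = 14975921.1 g
Step 2 — FC (tonnes) = 14975921.1 / 1,000,000 ≈ 14.976 tonnes (5 s.f.)

14.976 tonnes


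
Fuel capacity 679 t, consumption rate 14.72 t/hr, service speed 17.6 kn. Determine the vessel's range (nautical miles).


Formula: endurance = fuel / rate; range = endurance * speed
Step 1 — endurance = 679 / 14.72 = 46.1277 hours
Step 2 — range = 46.1277 * 17.6 ≈ 811.85 nautical miles (5 s.f.)

811.85 NM


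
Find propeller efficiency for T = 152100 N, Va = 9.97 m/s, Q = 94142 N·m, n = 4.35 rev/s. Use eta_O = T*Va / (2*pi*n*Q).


Formula: eta = T * Va / (2 * pi * n * Q)
Step 1 — numerator = T * Va = 152100 * 9.97 = 1516437.0
Step 2 — 2 * pi * n = 2 * pi * 4.35 = 27.331856
Step 3 — denominator = 27.331856 * 94142 = 2573075.59
Step 4 — eta = 1516437.0 / 2573075.59 ≈ 0.58935 (5 s.f.)

0.58935


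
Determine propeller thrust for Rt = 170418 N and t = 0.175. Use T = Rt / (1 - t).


Formula: T = Rt / (1 - t)
Step 1 — (1 - t) = 1 - 0.175 = 0.825
Step 2 — T = 170418 / 0.825 ≈ 206570 N (5 s.f.)

206570 N


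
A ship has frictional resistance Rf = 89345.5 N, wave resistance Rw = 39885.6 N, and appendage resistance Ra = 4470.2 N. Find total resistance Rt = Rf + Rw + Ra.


Formula: Rt = Rf + Rw + Ra
Substituting: Rt = 89345.5 + 39885.6 + 4470.2
Result: Rt = 133701.3 N

133701.3 N


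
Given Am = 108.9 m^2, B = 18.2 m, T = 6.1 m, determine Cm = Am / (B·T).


Formula: Cm = Am / (B * T)
Step 1 — B * T = 18.2 * 6.1 = 111.02 m^2
Step 2 — Cm = 108.9 / 111.02 ≈ 0.98090 (5 s.f.)

0.98090


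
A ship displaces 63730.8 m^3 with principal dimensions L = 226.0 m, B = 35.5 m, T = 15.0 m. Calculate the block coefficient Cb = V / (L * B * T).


Formula: Cb = V / (L * B * T)
Step 1 — L * B * T = 226.0 * 35.5 * 15.0 = 120345.0 m^3
Step 2 — Cb = 63730.8 / 120345.0 ≈ 0.52957 (5 s.f.)

0.52957


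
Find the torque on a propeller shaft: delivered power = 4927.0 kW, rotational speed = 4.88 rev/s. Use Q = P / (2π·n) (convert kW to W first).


Formula: Q = P_W / (2 * pi * n)
Step 1 — P_W = 4927.0 kW * 1000 = 4927000.0 W
Step 2 — 2 * pi * n = 2 * pi * 4.88 = 30.661944
Step 3 — Q = 4927000.0 / 30.661944 ≈ 160690 N·m (5 s.f.)

160690 N·m


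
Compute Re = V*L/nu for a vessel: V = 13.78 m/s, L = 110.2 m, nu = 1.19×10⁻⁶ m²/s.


Formula: Re = V * L / nu
Step 1 — V * L = 13.78 * 110.2 = 1518.556 m^2/s
Step 2 — Re = 1518.556 / 1.19e-6 = 1.28e+09

1.28e+09


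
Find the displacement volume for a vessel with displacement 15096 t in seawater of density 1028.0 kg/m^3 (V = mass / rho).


Formula: V = mass / rho
Step 1 — convert tonnes to kg: 15096 t * 1000 = 15096000 kg
Step 2 — V = 15096000 / 1028.0 ≈ 14685 m^3 (5 s.f.)

14685 m^3


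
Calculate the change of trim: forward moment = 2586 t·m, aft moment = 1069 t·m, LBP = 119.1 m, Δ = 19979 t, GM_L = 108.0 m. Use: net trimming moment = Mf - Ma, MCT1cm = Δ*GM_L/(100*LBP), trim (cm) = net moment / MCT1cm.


Formula: net trimming moment = Mf - Ma; MCT1cm = Δ*GM_L/(100*LBP); trim = net moment / MCT1cm
Step 1 — net trimming moment = 2586 - 1069 = 1517 t·m
Step 2 — MCT1cm = 19979 * 108.0 / (100 * 119.1) = 181.1698 t·m/cm
Step 3 — trim = 1517 / 181.1698 ≈ 8.3734 cm (5 s.f.)

8.3734 cm


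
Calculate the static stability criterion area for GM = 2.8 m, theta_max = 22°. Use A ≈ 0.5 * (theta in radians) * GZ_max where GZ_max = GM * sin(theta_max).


Formula: GZ_max = GM * sin(theta); Area = 0.5 * theta_rad * GZ_max
Step 1 — GZ_max = 2.8 * sin(22°) = 2.8 * 0.374607 = 1.0489 m
Step 2 — theta_rad = 22 * pi/180 = 0.383972 rad
Step 3 — Area = 0.5 * 0.383972 * 1.0489 ≈ 0.20137 m·rad (5 s.f.)

0.20137 m·rad


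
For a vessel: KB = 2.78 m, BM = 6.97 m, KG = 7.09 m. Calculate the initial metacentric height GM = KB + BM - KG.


Formula: GM = KB + BM - KG
Step 1 — KM = KB + BM = 2.78 + 6.97 = 9.75 m
Step 2 — GM = KM - KG = 9.75 - 7.09 = 2.66 m

2.66 m


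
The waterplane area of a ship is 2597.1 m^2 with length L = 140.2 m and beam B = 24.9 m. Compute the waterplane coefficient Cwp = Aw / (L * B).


Formula: Cwp = Aw / (L * B)
Step 1 — L * B = 140.2 * 24.9 = 3490.98 m^2
Step 2 — Cwp = 2597.1 / 3490.98 ≈ 0.74395 (5 s.f.)

0.74395


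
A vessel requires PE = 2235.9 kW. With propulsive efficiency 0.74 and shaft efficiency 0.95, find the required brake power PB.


Formula: PB = PE / (eta_D * eta_S)
Step 1 — combined efficiency = eta_D * eta_S = 0.74 * 0.95 = 0.703
Step 2 — PB = 2235.9 / 0.703 ≈ 3180.5 kW (5 s.f.)

3180.5 kW


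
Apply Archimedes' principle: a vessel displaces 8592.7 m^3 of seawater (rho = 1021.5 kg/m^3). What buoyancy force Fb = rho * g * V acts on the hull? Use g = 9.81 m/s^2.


Formula: Fb = rho * g * V
Substituting: Fb = 1021.5 * 9.81 * 8592.7
Intermediate: 1021.5 * 9.81 = 10020.915
Result: Fb = 10020.915 * 8592.7 ≈ 86107000 N (5 s.f.)

86107000 N


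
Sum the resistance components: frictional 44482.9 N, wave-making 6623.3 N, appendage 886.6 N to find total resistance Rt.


Formula: Rt = Rf + Rw + Ra
Substituting: Rt = 44482.9 + 6623.3 + 886.6
Result: Rt = 51992.8 N

51992.8 N


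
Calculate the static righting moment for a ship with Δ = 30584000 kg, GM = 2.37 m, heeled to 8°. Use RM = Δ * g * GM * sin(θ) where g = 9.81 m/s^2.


Formula: GZ = GM * sin(theta); RM = disp * g * GZ
Step 1 — GZ = 2.37 * sin(8°) = 2.37 * 0.139173 = 0.32984 m
Step 2 — RM = 30584000 * 9.81 * 0.32984 ≈ 98962000 N·m (5 s.f.)

98962000 N·m


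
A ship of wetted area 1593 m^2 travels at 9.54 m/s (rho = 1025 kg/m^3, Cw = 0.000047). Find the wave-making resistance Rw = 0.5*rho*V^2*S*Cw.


Formula: Rw = 0.5 * rho * V^2 * S * Cw
Step 1 — V^2 = 9.54^2 = 91.0116
Step 2 — 0.5 * rho * V^2 = 0.5 * 1025 * 91.0116 = 46643.445
Step 3 — Rw = 46643.445 * 1593 * 0.000047 ≈ 3492.2 N (5 s.f.)

3492.2 N


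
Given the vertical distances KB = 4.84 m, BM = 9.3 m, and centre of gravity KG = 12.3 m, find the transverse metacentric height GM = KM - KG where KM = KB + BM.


Formula: GM = KB + BM - KG
Step 1 — KM = KB + BM = 4.84 + 9.3 = 14.14 m
Step 2 — GM = KM - KG = 14.14 - 12.3 = 1.84 m

1.84 m


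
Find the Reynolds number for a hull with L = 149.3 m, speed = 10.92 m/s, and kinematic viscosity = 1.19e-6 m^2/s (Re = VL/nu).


Formula: Re = V * L / nu
Step 1 — V * L = 10.92 * 149.3 = 1630.356 m^2/s
Step 2 — Re = 1630.356 / 1.19e-6 = 1.37e+09

1.37e+09


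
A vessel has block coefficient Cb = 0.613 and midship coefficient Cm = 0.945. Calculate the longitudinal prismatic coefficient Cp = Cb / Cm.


Formula: Cp = Cb / Cm
Substituting: Cp = 0.613 / 0.945
Result: Cp ≈ 0.64868 (5 s.f.)

0.64868


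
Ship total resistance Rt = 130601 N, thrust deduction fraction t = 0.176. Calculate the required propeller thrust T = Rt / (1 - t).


Formula: T = Rt / (1 - t)
Step 1 — (1 - t) = 1 - 0.176 = 0.824
Step 2 — T = 130601 / 0.824 ≈ 158500 N (5 s.f.)

158500 N


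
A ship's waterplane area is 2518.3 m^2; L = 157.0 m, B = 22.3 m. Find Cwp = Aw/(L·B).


Formula: Cwp = Aw / (L * B)
Step 1 — L * B = 157.0 * 22.3 = 3501.1 m^2
Step 2 — Cwp = 2518.3 / 3501.1 ≈ 0.71929 (5 s.f.)

0.71929


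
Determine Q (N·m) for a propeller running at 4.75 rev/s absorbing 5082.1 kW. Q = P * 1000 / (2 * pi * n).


Formula: Q = P_W / (2 * pi * n)
Step 1 — P_W = 5082.1 kW * 1000 = 5082100.0 W
Step 2 — 2 * pi * n = 2 * pi * 4.75 = 29.84513
Step 3 — Q = 5082100.0 / 29.84513 ≈ 170280 N·m (5 s.f.)

170280 N·m


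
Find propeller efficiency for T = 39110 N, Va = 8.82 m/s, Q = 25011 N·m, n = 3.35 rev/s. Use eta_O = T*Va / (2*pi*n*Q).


Formula: eta = T * Va / (2 * pi * n * Q)
Step 1 — numerator = T * Va = 39110 * 8.82 = 344950.2
Step 2 — 2 * pi * n = 2 * pi * 3.35 = 21.048671
Step 3 — denominator = 21.048671 * 25011 = 526448.31
Step 4 — eta = 344950.2 / 526448.31 ≈ 0.65524 (5 s.f.)

0.65524


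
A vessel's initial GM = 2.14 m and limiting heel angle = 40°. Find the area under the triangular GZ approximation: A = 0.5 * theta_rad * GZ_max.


Formula: GZ_max = GM * sin(theta); Area = 0.5 * theta_rad * GZ_max
Step 1 — GZ_max = 2.14 * sin(40°) = 2.14 * 0.642788 = 1.375566 m
Step 2 — theta_rad = 40 * pi/180 = 0.698132 rad
Step 3 — Area = 0.5 * 0.698132 * 1.375566 ≈ 0.48016 m·rad (5 s.f.)

0.48016 m·rad


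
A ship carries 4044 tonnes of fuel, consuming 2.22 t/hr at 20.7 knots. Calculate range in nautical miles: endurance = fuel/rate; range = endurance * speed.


Formula: endurance = fuel / rate; range = endurance * speed
Step 1 — endurance = 4044 / 2.22 = 1821.6216 hours
Step 2 — range = 1821.6216 * 20.7 ≈ 37708 nautical miles (5 s.f.)

37708 NM


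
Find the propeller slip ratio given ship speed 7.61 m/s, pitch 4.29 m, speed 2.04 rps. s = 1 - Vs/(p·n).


Formula: s = 1 - Vs / (p * n)
Step 1 — p * n = 4.29 * 2.04 = 8.7516
Step 2 — Vs / (p*n) = 7.61 / 8.7516 = 0.869555 (6 d.p.)
Step 3 — s = 1 - 0.869555 = 0.130445

0.130445


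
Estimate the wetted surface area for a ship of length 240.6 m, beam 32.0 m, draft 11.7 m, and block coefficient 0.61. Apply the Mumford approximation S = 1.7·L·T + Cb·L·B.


Formula: S = 1.7*L*T + V/T with V = Cb*L*B*T, i.e. S = L * (1.7*T + Cb*B)
Step 1 — 1.7*T = 1.7 * 11.7 = 19.89 m
Step 2 — Cb*B = 0.61 * 32.0 = 19.52 m
Step 3 — 1.7*T + Cb*B = 19.89 + 19.52 = 39.41 m
Step 4 — S = 240.6 * 39.41 ≈ 9482.0 m^2 (5 s.f.)

9482.0 m^2


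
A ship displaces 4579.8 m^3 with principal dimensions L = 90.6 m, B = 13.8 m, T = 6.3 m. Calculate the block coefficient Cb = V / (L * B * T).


Formula: Cb = V / (L * B * T)
Step 1 — L * B * T = 90.6 * 13.8 * 6.3 = 7876.764 m^3
Step 2 — Cb = 4579.8 / 7876.764 ≈ 0.58143 (5 s.f.)

0.58143


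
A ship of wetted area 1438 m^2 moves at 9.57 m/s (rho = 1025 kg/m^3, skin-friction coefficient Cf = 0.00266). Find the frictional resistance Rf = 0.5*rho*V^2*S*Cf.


Formula: Rf = 0.5 * rho * V^2 * S * Cf
Step 1 — V^2 = 9.57^2 = 91.5849
Step 2 — 0.5 * rho * V^2 = 0.5 * 1025 * 91.5849 = 46937.26125
Step 3 — Rf = 46937.26125 * 1438 * 0.00266 ≈ 179540 N (5 s.f.)

179540 N


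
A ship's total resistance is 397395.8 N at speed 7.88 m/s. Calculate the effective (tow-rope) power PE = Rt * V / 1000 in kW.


Formula: PE = Rt * V / 1000 (kW)
Step 1 — PE (W) = 397395.8 * 7.88 = 3131478.904 W
Step 2 — PE (kW) = 3131478.904 / 1000 ≈ 3131.5 kW (5 s.f.)

3131.5 kW


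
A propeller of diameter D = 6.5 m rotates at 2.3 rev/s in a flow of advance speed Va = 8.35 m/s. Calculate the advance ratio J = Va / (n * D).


Formula: J = Va / (n * D)
Step 1 — n * D = 2.3 * 6.5 = 14.95
Step 2 — J = 8.35 / 14.95 ≈ 0.55853 (5 s.f.)

0.55853


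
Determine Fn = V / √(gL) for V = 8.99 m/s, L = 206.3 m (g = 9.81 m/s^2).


Formula: Fn = V / sqrt(g * L)
Step 1 — g * L = 9.81 * 206.3 = 2023.803
Step 2 — sqrt(g * L) = sqrt(2023.803) = 44.986698
Step 3 — Fn = 8.99 / 44.986698 ≈ 0.19984 (5 s.f.)

0.19984


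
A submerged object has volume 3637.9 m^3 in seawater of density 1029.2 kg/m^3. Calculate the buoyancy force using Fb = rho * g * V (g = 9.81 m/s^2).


Formula: Fb = rho * g * V
Substituting: Fb = 1029.2 * 9.81 * 3637.9
Intermediate: 1029.2 * 9.81 = 10096.452
Result: Fb = 10096.452 * 3637.9 ≈ 36730000 N (5 s.f.)

36730000 N


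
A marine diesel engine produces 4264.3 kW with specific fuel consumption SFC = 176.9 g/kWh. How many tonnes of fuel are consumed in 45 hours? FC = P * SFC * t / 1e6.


Formula: FC (tonnes) = P * SFC * t / 1,000,000
Step 1 — P * SFC * t = 4264.3 * 176.9 * 45 = 33945960.15 g
Step 2 — FC (tonnes) = 33945960.15 / 1,000,000 ≈ 33.946 tonnes (5 s.f.)

33.946 tonnes


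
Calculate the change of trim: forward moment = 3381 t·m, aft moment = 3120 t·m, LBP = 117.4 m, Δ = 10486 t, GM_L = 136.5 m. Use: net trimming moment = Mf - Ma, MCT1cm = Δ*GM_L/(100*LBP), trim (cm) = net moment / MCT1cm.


Formula: net trimming moment = Mf - Ma; MCT1cm = Δ*GM_L/(100*LBP); trim = net moment / MCT1cm
Step 1 — net trimming moment = 3381 - 3120 = 261 t·m
Step 2 — MCT1cm = 10486 * 136.5 / (100 * 117.4) = 121.9198 t·m/cm
Step 3 — trim = 261 / 121.9198 ≈ 2.1408 cm (5 s.f.)

2.1408 cm


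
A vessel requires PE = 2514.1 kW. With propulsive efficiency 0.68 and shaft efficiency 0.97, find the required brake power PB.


Formula: PB = PE / (eta_D * eta_S)
Step 1 — combined efficiency = eta_D * eta_S = 0.68 * 0.97 = 0.6596
Step 2 — PB = 2514.1 / 0.6596 ≈ 3811.6 kW (5 s.f.)

3811.6 kW


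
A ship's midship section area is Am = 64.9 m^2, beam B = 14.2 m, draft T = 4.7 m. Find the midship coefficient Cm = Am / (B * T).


Formula: Cm = Am / (B * T)
Step 1 — B * T = 14.2 * 4.7 = 66.74 m^2
Step 2 — Cm = 64.9 / 66.74 ≈ 0.97243 (5 s.f.)

0.97243


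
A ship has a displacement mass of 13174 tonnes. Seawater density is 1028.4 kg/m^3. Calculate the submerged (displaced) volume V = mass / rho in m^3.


Formula: V = mass / rho
Step 1 — convert tonnes to kg: 13174 t * 1000 = 13174000 kg
Step 2 — V = 13174000 / 1028.4 ≈ 12810 m^3 (5 s.f.)

12810 m^3


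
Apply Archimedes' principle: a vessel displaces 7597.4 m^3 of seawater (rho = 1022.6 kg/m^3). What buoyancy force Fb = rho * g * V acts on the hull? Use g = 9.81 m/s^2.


Formula: Fb = rho * g * V
Substituting: Fb = 1022.6 * 9.81 * 7597.4
Intermediate: 1022.6 * 9.81 = 10031.706
Result: Fb = 10031.706 * 7597.4 ≈ 76215000 N (5 s.f.)

76215000 N


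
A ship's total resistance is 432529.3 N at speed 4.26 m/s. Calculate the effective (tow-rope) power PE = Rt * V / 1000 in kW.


Formula: PE = Rt * V / 1000 (kW)
Step 1 — PE (W) = 432529.3 * 4.26 = 1842574.818 W
Step 2 — PE (kW) = 1842574.818 / 1000 ≈ 1842.6 kW (5 s.f.)

1842.6 kW


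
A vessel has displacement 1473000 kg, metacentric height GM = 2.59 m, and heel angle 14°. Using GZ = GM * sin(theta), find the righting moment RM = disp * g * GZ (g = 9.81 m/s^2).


Formula: GZ = GM * sin(theta); RM = disp * g * GZ
Step 1 — GZ = 2.59 * sin(14°) = 2.59 * 0.241922 = 0.626578 m
Step 2 — RM = 1473000 * 9.81 * 0.626578 ≈ 9054100 N·m (5 s.f.)

9054100 N·m


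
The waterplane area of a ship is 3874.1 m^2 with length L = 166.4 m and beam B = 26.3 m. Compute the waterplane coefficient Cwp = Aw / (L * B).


Formula: Cwp = Aw / (L * B)
Step 1 — L * B = 166.4 * 26.3 = 4376.32 m^2
Step 2 — Cwp = 3874.1 / 4376.32 ≈ 0.88524 (5 s.f.)

0.88524


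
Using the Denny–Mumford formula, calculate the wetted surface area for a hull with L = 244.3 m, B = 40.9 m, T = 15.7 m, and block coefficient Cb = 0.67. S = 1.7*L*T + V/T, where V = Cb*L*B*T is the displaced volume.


Formula: S = 1.7*L*T + V/T with V = Cb*L*B*T, i.e. S = L * (1.7*T + Cb*B)
Step 1 — 1.7*T = 1.7 * 15.7 = 26.69 m
Step 2 — Cb*B = 0.67 * 40.9 = 27.403 m
Step 3 — 1.7*T + Cb*B = 26.69 + 27.403 = 54.093 m
Step 4 — S = 244.3 * 54.093 ≈ 13215 m^2 (5 s.f.)

13215 m^2


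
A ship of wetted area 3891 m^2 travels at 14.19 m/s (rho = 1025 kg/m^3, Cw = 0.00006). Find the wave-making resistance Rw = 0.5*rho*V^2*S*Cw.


Formula: Rw = 0.5 * rho * V^2 * S * Cw
Step 1 — V^2 = 14.19^2 = 201.3561
Step 2 — 0.5 * rho * V^2 = 0.5 * 1025 * 201.3561 = 103195.00125
Step 3 — Rw = 103195.00125 * 3891 * 0.00006 ≈ 24092 N (5 s.f.)

24092 N


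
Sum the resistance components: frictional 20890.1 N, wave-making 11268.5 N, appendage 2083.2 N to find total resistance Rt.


Formula: Rt = Rf + Rw + Ra
Substituting: Rt = 20890.1 + 11268.5 + 2083.2
Result: Rt = 34241.8 N

34241.8 N


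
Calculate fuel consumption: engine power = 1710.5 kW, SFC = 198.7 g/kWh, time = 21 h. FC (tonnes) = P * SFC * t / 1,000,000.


Formula: FC (tonnes) = P * SFC * t / 1,000,000
Step 1 — P * SFC * t = 1710.5 * 198.7 * 21 = 7137403.35 g
Step 2 — FC (tonnes) = 7137403.35 / 1,000,000 ≈ 7.1374 tonnes (5 s.f.)

7.1374 tonnes


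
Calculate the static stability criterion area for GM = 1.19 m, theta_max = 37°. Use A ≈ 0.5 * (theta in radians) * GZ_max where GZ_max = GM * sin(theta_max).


Formula: GZ_max = GM * sin(theta); Area = 0.5 * theta_rad * GZ_max
Step 1 — GZ_max = 1.19 * sin(37°) = 1.19 * 0.601815 = 0.71616 m
Step 2 — theta_rad = 37 * pi/180 = 0.645772 rad
Step 3 — Area = 0.5 * 0.645772 * 0.71616 ≈ 0.23124 m·rad (5 s.f.)

0.23124 m·rad


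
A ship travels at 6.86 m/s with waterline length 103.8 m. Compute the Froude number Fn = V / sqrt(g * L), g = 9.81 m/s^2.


Formula: Fn = V / sqrt(g * L)
Step 1 — g * L = 9.81 * 103.8 = 1018.278
Step 2 — sqrt(g * L) = sqrt(1018.278) = 31.910469
Step 3 — Fn = 6.86 / 31.910469 ≈ 0.21498 (5 s.f.)

0.21498


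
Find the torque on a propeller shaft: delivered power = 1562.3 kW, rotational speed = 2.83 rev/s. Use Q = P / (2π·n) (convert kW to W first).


Formula: Q = P_W / (2 * pi * n)
Step 1 — P_W = 1562.3 kW * 1000 = 1562300.0 W
Step 2 — 2 * pi * n = 2 * pi * 2.83 = 17.781414
Step 3 — Q = 1562300.0 / 17.781414 ≈ 87861 N·m (5 s.f.)

87861 N·m


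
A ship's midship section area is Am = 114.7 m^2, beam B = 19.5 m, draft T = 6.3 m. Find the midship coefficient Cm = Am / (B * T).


Formula: Cm = Am / (B * T)
Step 1 — B * T = 19.5 * 6.3 = 122.85 m^2
Step 2 — Cm = 114.7 / 122.85 ≈ 0.93366 (5 s.f.)

0.93366


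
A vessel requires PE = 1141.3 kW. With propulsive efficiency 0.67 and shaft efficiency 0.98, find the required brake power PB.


Formula: PB = PE / (eta_D * eta_S)
Step 1 — combined efficiency = eta_D * eta_S = 0.67 * 0.98 = 0.6566
Step 2 — PB = 1141.3 / 0.6566 ≈ 1738.2 kW (5 s.f.)

1738.2 kW


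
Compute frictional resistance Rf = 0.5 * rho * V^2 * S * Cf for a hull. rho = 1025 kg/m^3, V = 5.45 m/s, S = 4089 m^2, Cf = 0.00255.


Formula: Rf = 0.5 * rho * V^2 * S * Cf
Step 1 — V^2 = 5.45^2 = 29.7025
Step 2 — 0.5 * rho * V^2 = 0.5 * 1025 * 29.7025 = 15222.53125
Step 3 — Rf = 15222.53125 * 4089 * 0.00255 ≈ 158720 N (5 s.f.)

158720 N


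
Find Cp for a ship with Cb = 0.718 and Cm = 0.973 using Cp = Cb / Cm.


Formula: Cp = Cb / Cm
Substituting: Cp = 0.718 / 0.973
Result: Cp ≈ 0.73792 (5 s.f.)

0.73792


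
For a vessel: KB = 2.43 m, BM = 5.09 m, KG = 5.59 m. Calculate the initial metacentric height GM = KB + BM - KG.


Formula: GM = KB + BM - KG
Step 1 — KM = KB + BM = 2.43 + 5.09 = 7.52 m
Step 2 — GM = KM - KG = 7.52 - 5.59 = 1.93 m

1.93 m


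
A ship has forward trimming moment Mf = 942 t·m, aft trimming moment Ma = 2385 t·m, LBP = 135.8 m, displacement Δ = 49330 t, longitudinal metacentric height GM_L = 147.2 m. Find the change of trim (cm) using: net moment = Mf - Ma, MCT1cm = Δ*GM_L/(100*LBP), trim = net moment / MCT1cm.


Formula: net trimming moment = Mf - Ma; MCT1cm = Δ*GM_L/(100*LBP); trim = net moment / MCT1cm
Step 1 — net trimming moment = 942 - 2385 = -1443 t·m
Step 2 — MCT1cm = 49330 * 147.2 / (100 * 135.8) = 534.711 t·m/cm
Step 3 — trim = -1443 / 534.711 ≈ -2.6987 cm (5 s.f.)

-2.6987 cm


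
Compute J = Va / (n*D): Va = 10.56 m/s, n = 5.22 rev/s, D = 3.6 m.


Formula: J = Va / (n * D)
Step 1 — n * D = 5.22 * 3.6 = 18.792
Step 2 — J = 10.56 / 18.792 ≈ 0.56194 (5 s.f.)

0.56194


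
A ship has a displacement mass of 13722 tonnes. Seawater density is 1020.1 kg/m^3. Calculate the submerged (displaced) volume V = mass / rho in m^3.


Formula: V = mass / rho
Step 1 — convert tonnes to kg: 13722 t * 1000 = 13722000 kg
Step 2 — V = 13722000 / 1020.1 ≈ 13452 m^3 (5 s.f.)

13452 m^3


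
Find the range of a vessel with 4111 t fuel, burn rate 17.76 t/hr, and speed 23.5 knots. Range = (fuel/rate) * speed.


Formula: endurance = fuel / rate; range = endurance * speed
Step 1 — endurance = 4111 / 17.76 = 231.4752 hours
Step 2 — range = 231.4752 * 23.5 ≈ 5439.7 nautical miles (5 s.f.)

5439.7 NM


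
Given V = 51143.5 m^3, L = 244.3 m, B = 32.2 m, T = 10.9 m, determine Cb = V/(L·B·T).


Formula: Cb = V / (L * B * T)
Step 1 — L * B * T = 244.3 * 32.2 * 10.9 = 85744.414 m^3
Step 2 — Cb = 51143.5 / 85744.414 ≈ 0.59646 (5 s.f.)

0.59646


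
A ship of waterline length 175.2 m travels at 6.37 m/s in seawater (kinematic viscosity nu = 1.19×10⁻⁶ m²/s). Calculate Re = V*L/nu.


Formula: Re = V * L / nu
Step 1 — V * L = 6.37 * 175.2 = 1116.024 m^2/s
Step 2 — Re = 1116.024 / 1.19e-6 = 9.38e+08

9.38e+08


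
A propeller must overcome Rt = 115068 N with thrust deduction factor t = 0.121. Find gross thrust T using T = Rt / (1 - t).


Formula: T = Rt / (1 - t)
Step 1 — (1 - t) = 1 - 0.121 = 0.879
Step 2 — T = 115068 / 0.879 ≈ 130910 N (5 s.f.)

130910 N


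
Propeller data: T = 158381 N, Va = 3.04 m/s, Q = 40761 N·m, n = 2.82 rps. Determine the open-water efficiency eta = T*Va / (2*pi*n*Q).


Formula: eta = T * Va / (2 * pi * n * Q)
Step 1 — numerator = T * Va = 158381 * 3.04 = 481478.24
Step 2 — 2 * pi * n = 2 * pi * 2.82 = 17.718583
Step 3 — denominator = 17.718583 * 40761 = 722227.16
Step 4 — eta = 481478.24 / 722227.16 ≈ 0.66666 (5 s.f.)

0.66666


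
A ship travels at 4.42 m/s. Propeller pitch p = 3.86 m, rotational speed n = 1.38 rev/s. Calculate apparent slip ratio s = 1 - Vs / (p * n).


Formula: s = 1 - Vs / (p * n)
Step 1 — p * n = 3.86 * 1.38 = 5.3268
Step 2 — Vs / (p*n) = 4.42 / 5.3268 = 0.829766 (6 d.p.)
Step 3 — s = 1 - 0.829766 = 0.170234

0.170234


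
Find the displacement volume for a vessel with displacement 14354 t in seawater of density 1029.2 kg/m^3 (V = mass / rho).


Formula: V = mass / rho
Step 1 — convert tonnes to kg: 14354 t * 1000 = 14354000 kg
Step 2 — V = 14354000 / 1029.2 ≈ 13947 m^3 (5 s.f.)

13947 m^3


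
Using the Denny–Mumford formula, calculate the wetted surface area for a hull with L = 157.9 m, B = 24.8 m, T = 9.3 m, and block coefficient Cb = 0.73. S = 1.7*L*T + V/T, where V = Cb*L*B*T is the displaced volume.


Formula: S = 1.7*L*T + V/T with V = Cb*L*B*T, i.e. S = L * (1.7*T + Cb*B)
Step 1 — 1.7*T = 1.7 * 9.3 = 15.81 m
Step 2 — Cb*B = 0.73 * 24.8 = 18.104 m
Step 3 — 1.7*T + Cb*B = 15.81 + 18.104 = 33.914 m
Step 4 — S = 157.9 * 33.914 ≈ 5355.0 m^2 (5 s.f.)

5355.0 m^2


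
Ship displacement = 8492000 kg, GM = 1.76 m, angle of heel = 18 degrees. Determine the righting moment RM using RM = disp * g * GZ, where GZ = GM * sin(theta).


Formula: GZ = GM * sin(theta); RM = disp * g * GZ
Step 1 — GZ = 1.76 * sin(18°) = 1.76 * 0.309017 = 0.54387 m
Step 2 — RM = 8492000 * 9.81 * 0.54387 ≈ 45308000 N·m (5 s.f.)

45308000 N·m


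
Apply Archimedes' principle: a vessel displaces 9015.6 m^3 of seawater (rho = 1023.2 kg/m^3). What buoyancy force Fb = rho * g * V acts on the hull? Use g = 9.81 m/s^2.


Formula: Fb = rho * g * V
Substituting: Fb = 1023.2 * 9.81 * 9015.6
Intermediate: 1023.2 * 9.81 = 10037.592
Result: Fb = 10037.592 * 9015.6 ≈ 90495000 N (5 s.f.)

90495000 N


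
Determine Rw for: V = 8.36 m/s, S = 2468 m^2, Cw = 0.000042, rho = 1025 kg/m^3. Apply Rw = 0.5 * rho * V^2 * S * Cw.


Formula: Rw = 0.5 * rho * V^2 * S * Cw
Step 1 — V^2 = 8.36^2 = 69.8896
Step 2 — 0.5 * rho * V^2 = 0.5 * 1025 * 69.8896 = 35818.42
Step 3 — Rw = 35818.42 * 2468 * 0.000042 ≈ 3712.8 N (5 s.f.)

3712.8 N


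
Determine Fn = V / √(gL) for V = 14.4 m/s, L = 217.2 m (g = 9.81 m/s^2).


Formula: Fn = V / sqrt(g * L)
Step 1 — g * L = 9.81 * 217.2 = 2130.732
Step 2 — sqrt(g * L) = sqrt(2130.732) = 46.159853
Step 3 — Fn = 14.4 / 46.159853 ≈ 0.31196 (5 s.f.)

0.31196


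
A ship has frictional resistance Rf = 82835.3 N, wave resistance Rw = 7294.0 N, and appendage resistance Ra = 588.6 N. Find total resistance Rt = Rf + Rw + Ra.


Formula: Rt = Rf + Rw + Ra
Substituting: Rt = 82835.3 + 7294.0 + 588.6
Result: Rt = 90717.9 N

90717.9 N


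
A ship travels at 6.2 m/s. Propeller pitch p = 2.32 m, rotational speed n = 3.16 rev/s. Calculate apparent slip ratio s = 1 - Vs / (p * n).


Formula: s = 1 - Vs / (p * n)
Step 1 — p * n = 2.32 * 3.16 = 7.3312
Step 2 — Vs / (p*n) = 6.2 / 7.3312 = 0.845701 (6 d.p.)
Step 3 — s = 1 - 0.845701 = 0.154299

0.154299


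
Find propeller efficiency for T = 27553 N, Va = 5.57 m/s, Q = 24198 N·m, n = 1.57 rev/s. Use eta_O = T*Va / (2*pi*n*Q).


Formula: eta = T * Va / (2 * pi * n * Q)
Step 1 — numerator = T * Va = 27553 * 5.57 = 153470.21
Step 2 — 2 * pi * n = 2 * pi * 1.57 = 9.864601
Step 3 — denominator = 9.864601 * 24198 = 238703.61
Step 4 — eta = 153470.21 / 238703.61 ≈ 0.64293 (5 s.f.)

0.64293


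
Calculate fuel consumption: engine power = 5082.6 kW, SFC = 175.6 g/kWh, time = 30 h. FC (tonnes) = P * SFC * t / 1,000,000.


Formula: FC (tonnes) = P * SFC * t / 1,000,000
Step 1 — P * SFC * t = 5082.6 * 175.6 * 30 = 26775136.8 g
Step 2 — FC (tonnes) = 26775136.8 / 1,000,000 ≈ 26.775 tonnes (5 s.f.)

26.775 tonnes


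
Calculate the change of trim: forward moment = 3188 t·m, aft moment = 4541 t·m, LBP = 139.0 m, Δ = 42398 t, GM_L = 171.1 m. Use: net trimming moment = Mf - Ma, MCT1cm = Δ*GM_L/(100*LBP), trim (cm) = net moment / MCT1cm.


Formula: net trimming moment = Mf - Ma; MCT1cm = Δ*GM_L/(100*LBP); trim = net moment / MCT1cm
Step 1 — net trimming moment = 3188 - 4541 = -1353 t·m
Step 2 — MCT1cm = 42398 * 171.1 / (100 * 139.0) = 521.8919 t·m/cm
Step 3 — trim = -1353 / 521.8919 ≈ -2.5925 cm (5 s.f.)

-2.5925 cm


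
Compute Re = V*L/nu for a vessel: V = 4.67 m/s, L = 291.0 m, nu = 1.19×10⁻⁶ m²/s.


Formula: Re = V * L / nu
Step 1 — V * L = 4.67 * 291.0 = 1358.97 m^2/s
Step 2 — Re = 1358.97 / 1.19e-6 = 1.14e+09

1.14e+09


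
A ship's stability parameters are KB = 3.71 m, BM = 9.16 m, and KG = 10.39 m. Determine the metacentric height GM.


Formula: GM = KB + BM - KG
Step 1 — KM = KB + BM = 3.71 + 9.16 = 12.87 m
Step 2 — GM = KM - KG = 12.87 - 10.39 = 2.48 m

2.48 m


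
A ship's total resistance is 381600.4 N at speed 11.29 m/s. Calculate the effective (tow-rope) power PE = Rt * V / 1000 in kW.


Formula: PE = Rt * V / 1000 (kW)
Step 1 — PE (W) = 381600.4 * 11.29 = 4308268.516 W
Step 2 — PE (kW) = 4308268.516 / 1000 ≈ 4308.3 kW (5 s.f.)

4308.3 kW


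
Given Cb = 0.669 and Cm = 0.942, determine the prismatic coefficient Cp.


Formula: Cp = Cb / Cm
Substituting: Cp = 0.669 / 0.942
Result: Cp ≈ 0.71019 (5 s.f.)

0.71019


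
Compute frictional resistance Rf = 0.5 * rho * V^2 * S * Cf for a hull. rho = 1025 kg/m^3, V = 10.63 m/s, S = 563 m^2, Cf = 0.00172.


Formula: Rf = 0.5 * rho * V^2 * S * Cf
Step 1 — V^2 = 10.63^2 = 112.9969
Step 2 — 0.5 * rho * V^2 = 0.5 * 1025 * 112.9969 = 57910.91125
Step 3 — Rf = 57910.91125 * 563 * 0.00172 ≈ 56079 N (5 s.f.)

56079 N


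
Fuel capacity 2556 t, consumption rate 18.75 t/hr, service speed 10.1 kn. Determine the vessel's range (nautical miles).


Formula: endurance = fuel / rate; range = endurance * speed
Step 1 — endurance = 2556 / 18.75 = 136.32 hours
Step 2 — range = 136.32 * 10.1 ≈ 1376.8 nautical miles (5 s.f.)

1376.8 NM


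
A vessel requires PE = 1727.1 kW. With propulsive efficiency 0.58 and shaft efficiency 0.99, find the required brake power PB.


Formula: PB = PE / (eta_D * eta_S)
Step 1 — combined efficiency = eta_D * eta_S = 0.58 * 0.99 = 0.5742
Step 2 — PB = 1727.1 / 0.5742 ≈ 3007.8 kW (5 s.f.)

3007.8 kW


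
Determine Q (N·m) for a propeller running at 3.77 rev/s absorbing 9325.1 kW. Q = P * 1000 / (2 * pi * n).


Formula: Q = P_W / (2 * pi * n)
Step 1 — P_W = 9325.1 kW * 1000 = 9325100.0 W
Step 2 — 2 * pi * n = 2 * pi * 3.77 = 23.687609
Step 3 — Q = 9325100.0 / 23.687609 ≈ 393670 N·m (5 s.f.)

393670 N·m


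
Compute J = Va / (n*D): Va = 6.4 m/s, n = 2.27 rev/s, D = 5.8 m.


Formula: J = Va / (n * D)
Step 1 — n * D = 2.27 * 5.8 = 13.166
Step 2 — J = 6.4 / 13.166 ≈ 0.48610 (5 s.f.)

0.48610


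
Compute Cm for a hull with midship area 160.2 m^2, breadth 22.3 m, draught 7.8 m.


Formula: Cm = Am / (B * T)
Step 1 — B * T = 22.3 * 7.8 = 173.94 m^2
Step 2 — Cm = 160.2 / 173.94 ≈ 0.92101 (5 s.f.)

0.92101


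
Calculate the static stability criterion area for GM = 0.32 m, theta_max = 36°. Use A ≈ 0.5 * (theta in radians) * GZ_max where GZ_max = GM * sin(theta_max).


Formula: GZ_max = GM * sin(theta); Area = 0.5 * theta_rad * GZ_max
Step 1 — GZ_max = 0.32 * sin(36°) = 0.32 * 0.587785 = 0.188091 m
Step 2 — theta_rad = 36 * pi/180 = 0.628319 rad
Step 3 — Area = 0.5 * 0.628319 * 0.188091 ≈ 0.059091 m·rad (5 s.f.)

0.059091 m·rad


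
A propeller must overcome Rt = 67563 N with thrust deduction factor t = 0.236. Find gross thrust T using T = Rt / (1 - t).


Formula: T = Rt / (1 - t)
Step 1 — (1 - t) = 1 - 0.236 = 0.764
Step 2 — T = 67563 / 0.764 ≈ 88433 N (5 s.f.)

88433 N


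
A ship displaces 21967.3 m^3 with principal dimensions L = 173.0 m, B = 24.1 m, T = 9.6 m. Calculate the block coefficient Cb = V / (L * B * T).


Formula: Cb = V / (L * B * T)
Step 1 — L * B * T = 173.0 * 24.1 * 9.6 = 40025.28 m^3
Step 2 — Cb = 21967.3 / 40025.28 ≈ 0.54884 (5 s.f.)

0.54884


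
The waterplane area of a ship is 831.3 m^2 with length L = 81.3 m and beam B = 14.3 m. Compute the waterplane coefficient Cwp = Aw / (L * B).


Formula: Cwp = Aw / (L * B)
Step 1 — L * B = 81.3 * 14.3 = 1162.59 m^2
Step 2 — Cwp = 831.3 / 1162.59 ≈ 0.71504 (5 s.f.)

0.71504


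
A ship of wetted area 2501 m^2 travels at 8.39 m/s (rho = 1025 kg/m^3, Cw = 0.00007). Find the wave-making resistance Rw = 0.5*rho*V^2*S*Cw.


Formula: Rw = 0.5 * rho * V^2 * S * Cw
Step 1 — V^2 = 8.39^2 = 70.3921
Step 2 — 0.5 * rho * V^2 = 0.5 * 1025 * 70.3921 = 36075.95125
Step 3 — Rw = 36075.95125 * 2501 * 0.00007 ≈ 6315.8 N (5 s.f.)

6315.8 N


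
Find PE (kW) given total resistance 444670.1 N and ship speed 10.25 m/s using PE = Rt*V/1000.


Formula: PE = Rt * V / 1000 (kW)
Step 1 — PE (W) = 444670.1 * 10.25 = 4557868.525 W
Step 2 — PE (kW) = 4557868.525 / 1000 ≈ 4557.9 kW (5 s.f.)

4557.9 kW


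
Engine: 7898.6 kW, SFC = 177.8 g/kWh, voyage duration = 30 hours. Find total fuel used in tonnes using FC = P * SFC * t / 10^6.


Formula: FC (tonnes) = P * SFC * t / 1,000,000
Step 1 — P * SFC * t = 7898.6 * 177.8 * 30 = 42131132.4 g
Step 2 — FC (tonnes) = 42131132.4 / 1,000,000 ≈ 42.131 tonnes (5 s.f.)

42.131 tonnes


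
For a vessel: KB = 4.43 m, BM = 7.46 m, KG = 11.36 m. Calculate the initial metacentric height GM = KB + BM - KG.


Formula: GM = KB + BM - KG
Step 1 — KM = KB + BM = 4.43 + 7.46 = 11.89 m
Step 2 — GM = KM - KG = 11.89 - 11.36 = 0.53 m

0.53 m


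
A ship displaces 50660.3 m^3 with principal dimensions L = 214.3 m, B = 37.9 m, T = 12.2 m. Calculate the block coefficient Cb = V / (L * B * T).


Formula: Cb = V / (L * B * T)
Step 1 — L * B * T = 214.3 * 37.9 * 12.2 = 99088.034 m^3
Step 2 — Cb = 50660.3 / 99088.034 ≈ 0.51127 (5 s.f.)

0.51127


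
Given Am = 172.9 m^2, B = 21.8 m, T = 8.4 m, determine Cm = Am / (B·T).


Formula: Cm = Am / (B * T)
Step 1 — B * T = 21.8 * 8.4 = 183.12 m^2
Step 2 — Cm = 172.9 / 183.12 ≈ 0.94419 (5 s.f.)

0.94419


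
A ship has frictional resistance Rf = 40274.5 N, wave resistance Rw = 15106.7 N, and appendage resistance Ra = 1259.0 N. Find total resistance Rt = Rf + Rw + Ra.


Formula: Rt = Rf + Rw + Ra
Substituting: Rt = 40274.5 + 15106.7 + 1259.0
Result: Rt = 56640.2 N

56640.2 N


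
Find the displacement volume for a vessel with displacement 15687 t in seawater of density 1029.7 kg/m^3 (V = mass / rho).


Formula: V = mass / rho
Step 1 — convert tonnes to kg: 15687 t * 1000 = 15687000 kg
Step 2 — V = 15687000 / 1029.7 ≈ 15235 m^3 (5 s.f.)

15235 m^3


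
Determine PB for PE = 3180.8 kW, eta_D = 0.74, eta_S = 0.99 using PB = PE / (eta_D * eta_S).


Formula: PB = PE / (eta_D * eta_S)
Step 1 — combined efficiency = eta_D * eta_S = 0.74 * 0.99 = 0.7326
Step 2 — PB = 3180.8 / 0.7326 ≈ 4341.8 kW (5 s.f.)

4341.8 kW


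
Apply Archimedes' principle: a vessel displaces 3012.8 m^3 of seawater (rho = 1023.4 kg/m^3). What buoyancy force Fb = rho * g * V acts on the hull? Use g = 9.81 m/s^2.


Formula: Fb = rho * g * V
Substituting: Fb = 1023.4 * 9.81 * 3012.8
Intermediate: 1023.4 * 9.81 = 10039.554
Result: Fb = 10039.554 * 3012.8 ≈ 30247000 N (5 s.f.)

30247000 N


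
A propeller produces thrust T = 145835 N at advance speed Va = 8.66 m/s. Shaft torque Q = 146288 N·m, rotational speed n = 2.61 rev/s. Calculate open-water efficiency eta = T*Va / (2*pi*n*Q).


Formula: eta = T * Va / (2 * pi * n * Q)
Step 1 — numerator = T * Va = 145835 * 8.66 = 1262931.1
Step 2 — 2 * pi * n = 2 * pi * 2.61 = 16.399114
Step 3 — denominator = 16.399114 * 146288 = 2398993.59
Step 4 — eta = 1262931.1 / 2398993.59 ≈ 0.52644 (5 s.f.)

0.52644


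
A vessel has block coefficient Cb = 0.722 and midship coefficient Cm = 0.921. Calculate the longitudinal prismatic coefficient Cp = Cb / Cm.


Formula: Cp = Cb / Cm
Substituting: Cp = 0.722 / 0.921
Result: Cp ≈ 0.78393 (5 s.f.)

0.78393


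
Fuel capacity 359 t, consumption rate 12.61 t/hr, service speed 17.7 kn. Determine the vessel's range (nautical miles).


Formula: endurance = fuel / rate; range = endurance * speed
Step 1 — endurance = 359 / 12.61 = 28.4695 hours
Step 2 — range = 28.4695 * 17.7 ≈ 503.91 nautical miles (5 s.f.)

503.91 NM


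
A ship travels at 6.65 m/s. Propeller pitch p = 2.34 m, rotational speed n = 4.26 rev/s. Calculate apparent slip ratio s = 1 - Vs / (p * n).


Formula: s = 1 - Vs / (p * n)
Step 1 — p * n = 2.34 * 4.26 = 9.9684
Step 2 — Vs / (p*n) = 6.65 / 9.9684 = 0.667108 (6 d.p.)
Step 3 — s = 1 - 0.667108 = 0.332892

0.332892


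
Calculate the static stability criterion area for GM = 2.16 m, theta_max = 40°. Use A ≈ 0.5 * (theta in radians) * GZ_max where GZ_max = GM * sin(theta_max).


Formula: GZ_max = GM * sin(theta); Area = 0.5 * theta_rad * GZ_max
Step 1 — GZ_max = 2.16 * sin(40°) = 2.16 * 0.642788 = 1.388422 m
Step 2 — theta_rad = 40 * pi/180 = 0.698132 rad
Step 3 — Area = 0.5 * 0.698132 * 1.388422 ≈ 0.48465 m·rad (5 s.f.)

0.48465 m·rad


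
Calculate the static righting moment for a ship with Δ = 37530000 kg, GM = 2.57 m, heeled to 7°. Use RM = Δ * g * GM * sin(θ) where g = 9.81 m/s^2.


Formula: GZ = GM * sin(theta); RM = disp * g * GZ
Step 1 — GZ = 2.57 * sin(7°) = 2.57 * 0.121869 = 0.313203 m
Step 2 — RM = 37530000 * 9.81 * 0.313203 ≈ 115310000 N·m (5 s.f.)

115310000 N·m


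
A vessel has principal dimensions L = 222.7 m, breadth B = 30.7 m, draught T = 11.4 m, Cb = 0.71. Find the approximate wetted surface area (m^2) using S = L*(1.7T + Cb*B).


Formula: S = 1.7*L*T + V/T with V = Cb*L*B*T, i.e. S = L * (1.7*T + Cb*B)
Step 1 — 1.7*T = 1.7 * 11.4 = 19.38 m
Step 2 — Cb*B = 0.71 * 30.7 = 21.797 m
Step 3 — 1.7*T + Cb*B = 19.38 + 21.797 = 41.177 m
Step 4 — S = 222.7 * 41.177 ≈ 9170.1 m^2 (5 s.f.)

9170.1 m^2


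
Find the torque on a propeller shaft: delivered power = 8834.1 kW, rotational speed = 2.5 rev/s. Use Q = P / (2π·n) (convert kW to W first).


Formula: Q = P_W / (2 * pi * n)
Step 1 — P_W = 8834.1 kW * 1000 = 8834100.0 W
Step 2 — 2 * pi * n = 2 * pi * 2.5 = 15.707963
Step 3 — Q = 8834100.0 / 15.707963 ≈ 562400 N·m (5 s.f.)

562400 N·m


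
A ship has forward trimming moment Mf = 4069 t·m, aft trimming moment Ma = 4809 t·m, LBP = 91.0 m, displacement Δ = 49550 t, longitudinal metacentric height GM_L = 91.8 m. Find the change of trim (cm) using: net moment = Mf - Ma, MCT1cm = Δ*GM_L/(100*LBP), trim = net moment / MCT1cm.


Formula: net trimming moment = Mf - Ma; MCT1cm = Δ*GM_L/(100*LBP); trim = net moment / MCT1cm
Step 1 — net trimming moment = 4069 - 4809 = -740 t·m
Step 2 — MCT1cm = 49550 * 91.8 / (100 * 91.0) = 499.856 t·m/cm
Step 3 — trim = -740 / 499.856 ≈ -1.4804 cm (5 s.f.)

-1.4804 cm


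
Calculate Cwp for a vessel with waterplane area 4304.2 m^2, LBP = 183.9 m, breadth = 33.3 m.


Formula: Cwp = Aw / (L * B)
Step 1 — L * B = 183.9 * 33.3 = 6123.87 m^2
Step 2 — Cwp = 4304.2 / 6123.87 ≈ 0.70286 (5 s.f.)

0.70286


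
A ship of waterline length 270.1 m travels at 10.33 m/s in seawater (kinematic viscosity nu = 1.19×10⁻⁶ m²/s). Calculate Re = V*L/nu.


Formula: Re = V * L / nu
Step 1 — V * L = 10.33 * 270.1 = 2790.133 m^2/s
Step 2 — Re = 2790.133 / 1.19e-6 = 2.34e+09

2.34e+09


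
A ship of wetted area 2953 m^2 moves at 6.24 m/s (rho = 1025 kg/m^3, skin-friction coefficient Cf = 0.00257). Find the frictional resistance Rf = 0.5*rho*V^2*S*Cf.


Formula: Rf = 0.5 * rho * V^2 * S * Cf
Step 1 — V^2 = 6.24^2 = 38.9376
Step 2 — 0.5 * rho * V^2 = 0.5 * 1025 * 38.9376 = 19955.52
Step 3 — Rf = 19955.52 * 2953 * 0.00257 ≈ 151450 N (5 s.f.)

151450 N


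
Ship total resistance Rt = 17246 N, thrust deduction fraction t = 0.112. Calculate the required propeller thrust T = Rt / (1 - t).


Formula: T = Rt / (1 - t)
Step 1 — (1 - t) = 1 - 0.112 = 0.888
Step 2 — T = 17246 / 0.888 ≈ 19421 N (5 s.f.)

19421 N


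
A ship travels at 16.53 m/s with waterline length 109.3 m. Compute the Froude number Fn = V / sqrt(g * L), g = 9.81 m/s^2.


Formula: Fn = V / sqrt(g * L)
Step 1 — g * L = 9.81 * 109.3 = 1072.233
Step 2 — sqrt(g * L) = sqrt(1072.233) = 32.744969
Step 3 — Fn = 16.53 / 32.744969 ≈ 0.50481 (5 s.f.)

0.50481


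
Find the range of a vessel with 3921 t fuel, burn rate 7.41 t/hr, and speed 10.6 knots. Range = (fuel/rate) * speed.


Formula: endurance = fuel / rate; range = endurance * speed
Step 1 — endurance = 3921 / 7.41 = 529.1498 hours
Step 2 — range = 529.1498 * 10.6 ≈ 5609.0 nautical miles (5 s.f.)

5609.0 NM


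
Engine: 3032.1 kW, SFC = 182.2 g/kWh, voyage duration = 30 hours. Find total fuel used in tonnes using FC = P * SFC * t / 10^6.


Formula: FC (tonnes) = P * SFC * t / 1,000,000
Step 1 — P * SFC * t = 3032.1 * 182.2 * 30 = 16573458.6 g
Step 2 — FC (tonnes) = 16573458.6 / 1,000,000 ≈ 16.573 tonnes (5 s.f.)

16.573 tonnes


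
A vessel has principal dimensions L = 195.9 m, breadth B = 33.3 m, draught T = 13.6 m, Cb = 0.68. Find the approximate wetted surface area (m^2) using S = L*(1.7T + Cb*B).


Formula: S = 1.7*L*T + V/T with V = Cb*L*B*T, i.e. S = L * (1.7*T + Cb*B)
Step 1 — 1.7*T = 1.7 * 13.6 = 23.12 m
Step 2 — Cb*B = 0.68 * 33.3 = 22.644 m
Step 3 — 1.7*T + Cb*B = 23.12 + 22.644 = 45.764 m
Step 4 — S = 195.9 * 45.764 ≈ 8965.2 m^2 (5 s.f.)

8965.2 m^2


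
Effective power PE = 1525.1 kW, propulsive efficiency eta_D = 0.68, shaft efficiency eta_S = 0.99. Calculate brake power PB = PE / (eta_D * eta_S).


Formula: PB = PE / (eta_D * eta_S)
Step 1 — combined efficiency = eta_D * eta_S = 0.68 * 0.99 = 0.6732
Step 2 — PB = 1525.1 / 0.6732 ≈ 2265.4 kW (5 s.f.)

2265.4 kW


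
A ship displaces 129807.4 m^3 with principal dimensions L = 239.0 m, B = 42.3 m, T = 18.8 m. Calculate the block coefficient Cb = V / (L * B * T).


Formula: Cb = V / (L * B * T)
Step 1 — L * B * T = 239.0 * 42.3 * 18.8 = 190062.36 m^3
Step 2 — Cb = 129807.4 / 190062.36 ≈ 0.68297 (5 s.f.)

0.68297


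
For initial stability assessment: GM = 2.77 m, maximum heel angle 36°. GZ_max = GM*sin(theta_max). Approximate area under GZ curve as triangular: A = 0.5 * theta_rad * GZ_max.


Formula: GZ_max = GM * sin(theta); Area = 0.5 * theta_rad * GZ_max
Step 1 — GZ_max = 2.77 * sin(36°) = 2.77 * 0.587785 = 1.628164 m
Step 2 — theta_rad = 36 * pi/180 = 0.628319 rad
Step 3 — Area = 0.5 * 0.628319 * 1.628164 ≈ 0.51150 m·rad (5 s.f.)

0.51150 m·rad
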